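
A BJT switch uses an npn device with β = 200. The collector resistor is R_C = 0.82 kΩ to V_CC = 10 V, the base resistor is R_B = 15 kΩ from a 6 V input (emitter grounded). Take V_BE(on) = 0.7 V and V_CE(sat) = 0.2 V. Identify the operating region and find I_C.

saturation; I_C ≈ 12 mA

Assume active: I_B = (6 − 0.7)/15 = 0.353 mA, giving I_C = β·I_B = 70.7 mA.
But then V_CE = 10 − 70.7×0.82 = -47.9 V < V_CE(sat) = 0.2 V — impossible in the active region.
So the transistor is saturated. With V_CE = 0.2 V, I_C = (V_CC − 0.2)/R_C = 9.8/0.82 = 12 mA.
Check: β·I_B = 70.7 mA > I_C = 12 mA, confirming saturation.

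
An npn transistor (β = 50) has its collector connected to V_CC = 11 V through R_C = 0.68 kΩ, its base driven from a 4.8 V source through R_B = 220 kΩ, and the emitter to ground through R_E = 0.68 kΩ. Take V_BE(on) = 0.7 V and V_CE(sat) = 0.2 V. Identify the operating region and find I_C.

active; I_C ≈ 0.8 mA

Assume active. Base-emitter loop: I_B = (V_BB − V_BE)/(R_B + (β+1)R_E) = (4.8 − 0.7)/(220 + 51×0.68) = 0.0161 mA.
I_C = β·I_B = 50×0.0161 = 0.805 mA.
V_CE = V_CC − I_C·R_C − I_E·R_E = 11 − 0.805×0.68 − 0.821×0.68 = 9.89 V > V_CE(sat), so the active-region assumption holds.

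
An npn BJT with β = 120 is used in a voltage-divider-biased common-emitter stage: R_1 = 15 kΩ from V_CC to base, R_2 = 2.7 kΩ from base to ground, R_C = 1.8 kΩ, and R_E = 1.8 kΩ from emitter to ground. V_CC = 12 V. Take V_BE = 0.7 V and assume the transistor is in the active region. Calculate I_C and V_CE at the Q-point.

Thevenize the base divider: V_Th = V_CC·R_2/(R_1+R_2) = 12×2.7/17.7 = 1.83 V, R_Th = R_1‖R_2 = 2.29 kΩ.
Base-emitter loop: V_Th = I_B·R_Th + V_BE + (β+1)I_B·R_E, so I_B = (1.83 − 0.7) / (2.29 + 121×1.8) = 0.00514 mA.
I_C = β·I_B = 120×0.00514 = 0.616 mA, and I_E = (β+1)I_B = 0.622 mA.
V_CE = V_CC − I_C·R_C − I_E·R_E = 12 − 0.616×1.8 − 0.622×1.8 = 9.77 V.
V_CE = 9.77 V > 0.2 V confirms active-region operation.

I_C ≈ 0.62 mA, V_CE ≈ 9.8 V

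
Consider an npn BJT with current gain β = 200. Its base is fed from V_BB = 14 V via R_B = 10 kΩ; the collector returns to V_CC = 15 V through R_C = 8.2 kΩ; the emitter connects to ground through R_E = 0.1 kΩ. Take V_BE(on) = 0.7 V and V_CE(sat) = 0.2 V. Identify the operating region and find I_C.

saturation; I_C ≈ 1.8 mA

Assume active: I_B = (14 − 0.7)/(10 + 201×0.1) = 0.442 mA, I_C = β·I_B = 88.4 mA.
Then V_CE = 15 − 88.4×8.2 − 88.8×0.1 = -719 V < 0.2 V — the active assumption fails.
Re-solve with V_CE = 0.2 V. KCL at the emitter: V_E/R_E = (V_BB−0.7−V_E)/R_B + (V_CC−0.2−V_E)/R_C, giving V_E = 0.307 V.
I_C = (V_CC − 0.2 − V_E)/R_C = (14.8 − 0.307)/8.2 = 1.77 mA.
Check: I_B = (13.3 − 0.307)/10 = 1.3 mA, and β·I_B = 260 mA > I_C, confirming saturation.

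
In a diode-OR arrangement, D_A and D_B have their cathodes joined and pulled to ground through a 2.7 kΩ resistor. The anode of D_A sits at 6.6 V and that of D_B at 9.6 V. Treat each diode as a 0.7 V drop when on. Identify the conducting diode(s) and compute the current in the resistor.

Only D_B conducts; I_R ≈ 3.3 mA

Assume both conduct. Then node N would need to be at both 6.6−0.7 = 5.9 V and 9.6−0.7 = 8.9 V, which is impossible.
Assume only D_B conducts: V_N = 9.6 − 0.7 = 8.9 V, so I_R = 8.9/2.7 = 3.3 mA.
Check D_A: its anode-to-cathode voltage is 6.6 − 8.9 = -2.3 V < 0.7 V, so it is off. The assumption is consistent.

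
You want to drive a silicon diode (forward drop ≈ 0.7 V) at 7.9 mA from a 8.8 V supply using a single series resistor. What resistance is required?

The resistor drops V_S − V_D = 8.8 − 0.7 = 8.1 V at 7.9 mA.
R = 8.1 V / 7.9 mA = 1.03 kΩ.

R ≈ 1 kΩ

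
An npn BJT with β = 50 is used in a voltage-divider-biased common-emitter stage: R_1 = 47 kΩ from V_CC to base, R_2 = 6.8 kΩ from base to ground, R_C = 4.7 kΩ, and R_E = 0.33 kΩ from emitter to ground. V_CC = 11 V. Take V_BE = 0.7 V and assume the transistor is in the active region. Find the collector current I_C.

Thevenize the base divider: V_Th = V_CC·R_2/(R_1+R_2) = 11×6.8/53.8 = 1.39 V, R_Th = R_1‖R_2 = 5.94 kΩ.
Base-emitter loop: V_Th = I_B·R_Th + V_BE + (β+1)I_B·R_E, so I_B = (1.39 − 0.7) / (5.94 + 51×0.33) = 0.0303 mA.
I_C = β·I_B = 50×0.0303 = 1.52 mA, and I_E = (β+1)I_B = 1.55 mA.
V_CE = V_CC − I_C·R_C − I_E·R_E = 11 − 1.52×4.7 − 1.55×0.33 = 3.37 V.
V_CE = 3.37 V > 0.2 V confirms active-region operation.

I_C ≈ 1.5 mA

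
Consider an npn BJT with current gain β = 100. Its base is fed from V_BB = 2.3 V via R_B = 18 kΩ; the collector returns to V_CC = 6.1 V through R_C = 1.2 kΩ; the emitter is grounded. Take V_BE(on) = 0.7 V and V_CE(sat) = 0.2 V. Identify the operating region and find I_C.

Assume active: I_B = (2.3 − 0.7)/18 = 0.0889 mA, giving I_C = β·I_B = 8.89 mA.
But then V_CE = 6.1 − 8.89×1.2 = -4.57 V < V_CE(sat) = 0.2 V — impossible in the active region.
So the transistor is saturated. With V_CE = 0.2 V, I_C = (V_CC − 0.2)/R_C = 5.9/1.2 = 4.92 mA.
Check: β·I_B = 8.89 mA > I_C = 4.92 mA, confirming saturation.

saturation; I_C ≈ 4.9 mA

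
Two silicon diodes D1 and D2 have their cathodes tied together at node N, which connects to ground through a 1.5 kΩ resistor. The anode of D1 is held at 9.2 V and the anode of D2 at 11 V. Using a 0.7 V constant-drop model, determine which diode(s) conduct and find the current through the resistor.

Only D2 conducts; I_R ≈ 6.9 mA

Assume both conduct. Then node N would need to be at both 9.2−0.7 = 8.5 V and 11−0.7 = 10.3 V, which is impossible.
Assume only D2 conducts: V_N = 11 − 0.7 = 10.3 V, so I_R = 10.3/1.5 = 6.87 mA.
Check D1: its anode-to-cathode voltage is 9.2 − 10.3 = -1.1 V < 0.7 V, so it is off. The assumption is consistent.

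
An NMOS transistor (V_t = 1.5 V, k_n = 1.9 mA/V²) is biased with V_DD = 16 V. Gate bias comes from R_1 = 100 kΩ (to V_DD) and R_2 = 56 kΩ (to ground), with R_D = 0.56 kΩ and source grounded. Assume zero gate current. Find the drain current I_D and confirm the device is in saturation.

V_G = V_DD·R_2/(R_1+R_2) = 16×56/156 = 5.74 V. With the source grounded, V_GS = V_G = 5.74 V.
Assume saturation: I_D = (k_n/2)(V_GS − V_t)² = (1.9/2)×(5.74 − 1.5)² = 0.95×4.24² = 17.1 mA.
V_DS = V_DD − I_D·R_D = 16 − 17.1×0.56 = 6.42 V.
Saturation requires V_DS ≥ V_GS − V_t = 4.24 V; 6.42 ≥ 4.24 ✓.

I_D ≈ 17 mA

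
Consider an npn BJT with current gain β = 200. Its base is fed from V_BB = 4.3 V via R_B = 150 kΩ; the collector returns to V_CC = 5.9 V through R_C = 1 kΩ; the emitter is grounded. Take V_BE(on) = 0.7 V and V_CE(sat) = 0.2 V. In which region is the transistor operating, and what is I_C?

active; I_C ≈ 4.8 mA

Assume active. Base-emitter loop: I_B = (V_BB − V_BE)/R_B = (4.3 − 0.7)/150 = 0.024 mA.
I_C = β·I_B = 200×0.024 = 4.8 mA.
V_CE = V_CC − I_C·R_C = 5.9 − 4.8×1 = 1.1 V > V_CE(sat), so the active-region assumption holds.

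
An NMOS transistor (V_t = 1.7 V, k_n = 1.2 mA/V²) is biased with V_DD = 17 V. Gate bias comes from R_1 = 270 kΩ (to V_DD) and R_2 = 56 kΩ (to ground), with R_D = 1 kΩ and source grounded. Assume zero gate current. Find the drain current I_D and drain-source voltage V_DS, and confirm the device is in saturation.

I_D ≈ 0.89 mA, V_DS ≈ 16 V

V_G = V_DD·R_2/(R_1+R_2) = 17×56/326 = 2.92 V. With the source grounded, V_GS = V_G = 2.92 V.
Assume saturation: I_D = (k_n/2)(V_GS − V_t)² = (1.2/2)×(2.92 − 1.7)² = 0.6×1.22² = 0.893 mA.
V_DS = V_DD − I_D·R_D = 17 − 0.893×1 = 16.1 V.
Saturation requires V_DS ≥ V_GS − V_t = 1.22 V; 16.1 ≥ 1.22 ✓.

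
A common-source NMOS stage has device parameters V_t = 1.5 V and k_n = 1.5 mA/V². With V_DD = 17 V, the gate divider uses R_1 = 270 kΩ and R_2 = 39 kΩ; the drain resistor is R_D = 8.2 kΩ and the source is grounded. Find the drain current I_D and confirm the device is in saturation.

V_G = V_DD·R_2/(R_1+R_2) = 17×39/309 = 2.15 V. With the source grounded, V_GS = V_G = 2.15 V.
Assume saturation: I_D = (k_n/2)(V_GS − V_t)² = (1.5/2)×(2.15 − 1.5)² = 0.75×0.646² = 0.313 mA.
V_DS = V_DD − I_D·R_D = 17 − 0.313×8.2 = 14.4 V.
Saturation requires V_DS ≥ V_GS − V_t = 0.646 V; 14.4 ≥ 0.646 ✓.

I_D ≈ 0.31 mA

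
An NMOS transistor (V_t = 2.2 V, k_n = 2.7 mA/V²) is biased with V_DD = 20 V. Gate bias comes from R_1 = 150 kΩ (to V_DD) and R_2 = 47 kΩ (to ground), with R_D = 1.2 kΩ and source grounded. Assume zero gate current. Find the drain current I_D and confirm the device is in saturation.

I_D ≈ 8.9 mA

V_G = V_DD·R_2/(R_1+R_2) = 20×47/197 = 4.77 V. With the source grounded, V_GS = V_G = 4.77 V.
Assume saturation: I_D = (k_n/2)(V_GS − V_t)² = (2.7/2)×(4.77 − 2.2)² = 1.35×2.57² = 8.93 mA.
V_DS = V_DD − I_D·R_D = 20 − 8.93×1.2 = 9.29 V.
Saturation requires V_DS ≥ V_GS − V_t = 2.57 V; 9.29 ≥ 2.57 ✓.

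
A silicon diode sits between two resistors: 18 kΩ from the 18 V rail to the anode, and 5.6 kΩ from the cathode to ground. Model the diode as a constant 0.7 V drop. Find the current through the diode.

I ≈ 0.73 mA

The two resistors are in series with the diode, so KVL gives 18 = I·18 + 0.7 + I·5.6.
I = (18 − 0.7) / (18 + 5.6) kΩ = 17.3 / 23.6 = 0.733 mA.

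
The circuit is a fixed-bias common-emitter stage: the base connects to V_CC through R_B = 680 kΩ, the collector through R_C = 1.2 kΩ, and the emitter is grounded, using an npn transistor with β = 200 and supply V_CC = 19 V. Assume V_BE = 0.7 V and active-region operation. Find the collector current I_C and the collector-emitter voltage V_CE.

Base loop: V_CC = I_B·R_B + V_BE, so I_B = (19 − 0.7)/680 kΩ = 0.0269 mA.
In the active region I_C = β·I_B = 200 × 0.0269 = 5.38 mA.
Collector loop: V_CE = V_CC − I_C·R_C = 19 − 5.38×1.2 = 12.5 V.
Since V_CE = 12.5 V > V_CE(sat) ≈ 0.2 V, the transistor is in the active region as assumed.

I_C ≈ 5.4 mA, V_CE ≈ 13 V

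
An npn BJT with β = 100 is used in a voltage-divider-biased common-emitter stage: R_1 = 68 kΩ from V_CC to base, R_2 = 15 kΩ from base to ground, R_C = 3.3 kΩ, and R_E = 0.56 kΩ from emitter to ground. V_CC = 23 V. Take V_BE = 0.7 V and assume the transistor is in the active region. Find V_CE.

V_CE ≈ 3.6 V

Thevenize the base divider: V_Th = V_CC·R_2/(R_1+R_2) = 23×15/83 = 4.16 V, R_Th = R_1‖R_2 = 12.3 kΩ.
Base-emitter loop: V_Th = I_B·R_Th + V_BE + (β+1)I_B·R_E, so I_B = (4.16 − 0.7) / (12.3 + 101×0.56) = 0.0502 mA.
I_C = β·I_B = 100×0.0502 = 5.02 mA, and I_E = (β+1)I_B = 5.07 mA.
V_CE = V_CC − I_C·R_C − I_E·R_E = 23 − 5.02×3.3 − 5.07×0.56 = 3.59 V.
V_CE = 3.59 V > 0.2 V confirms active-region operation.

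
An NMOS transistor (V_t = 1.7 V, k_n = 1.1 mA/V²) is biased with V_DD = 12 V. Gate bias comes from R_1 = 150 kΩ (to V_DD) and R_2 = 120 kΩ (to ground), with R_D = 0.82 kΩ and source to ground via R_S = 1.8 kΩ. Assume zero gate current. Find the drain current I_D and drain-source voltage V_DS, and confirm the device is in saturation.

V_G = V_DD·R_2/(R_1+R_2) = 12×120/270 = 5.33 V.
Assume saturation: I_D = (k_n/2)(V_GS − V_t)² with V_GS = V_G − I_D·R_S = 5.33 − 1.8·I_D.
Substituting gives 1.78·I_D² − 8.19·I_D + 7.26 = 0, with roots I_D = 1.2 or 3.4 mA.
The root I_D = 3.4 mA gives V_GS = -0.786 V ≤ V_t, so take I_D = 1.2 mA.
Then V_GS = 3.18 V and V_DS = V_DD − I_D(R_D+R_S) = 12 − 1.2×2.62 = 8.86 V.
Saturation requires V_DS ≥ V_GS − V_t = 1.48 V; 8.86 ≥ 1.48 ✓.

I_D ≈ 1.2 mA, V_DS ≈ 8.9 V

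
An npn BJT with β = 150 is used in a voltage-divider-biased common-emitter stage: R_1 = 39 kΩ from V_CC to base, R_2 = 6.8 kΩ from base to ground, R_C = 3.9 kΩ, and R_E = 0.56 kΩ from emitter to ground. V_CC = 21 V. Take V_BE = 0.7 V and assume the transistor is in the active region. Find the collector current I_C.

I_C ≈ 4 mA

Thevenize the base divider: V_Th = V_CC·R_2/(R_1+R_2) = 21×6.8/45.8 = 3.12 V, R_Th = R_1‖R_2 = 5.79 kΩ.
Base-emitter loop: V_Th = I_B·R_Th + V_BE + (β+1)I_B·R_E, so I_B = (3.12 − 0.7) / (5.79 + 151×0.56) = 0.0268 mA.
I_C = β·I_B = 150×0.0268 = 4.01 mA, and I_E = (β+1)I_B = 4.04 mA.
V_CE = V_CC − I_C·R_C − I_E·R_E = 21 − 4.01×3.9 − 4.04×0.56 = 3.08 V.
V_CE = 3.08 V > 0.2 V confirms active-region operation.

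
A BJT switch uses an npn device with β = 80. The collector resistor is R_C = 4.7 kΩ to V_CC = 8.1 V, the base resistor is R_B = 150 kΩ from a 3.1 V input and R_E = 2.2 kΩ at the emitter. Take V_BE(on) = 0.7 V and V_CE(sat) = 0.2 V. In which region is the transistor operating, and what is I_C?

Assume active. Base-emitter loop: I_B = (V_BB − V_BE)/(R_B + (β+1)R_E) = (3.1 − 0.7)/(150 + 81×2.2) = 0.00731 mA.
I_C = β·I_B = 80×0.00731 = 0.585 mA.
V_CE = V_CC − I_C·R_C − I_E·R_E = 8.1 − 0.585×4.7 − 0.592×2.2 = 4.05 V > V_CE(sat), so the active-region assumption holds.

active; I_C ≈ 0.59 mA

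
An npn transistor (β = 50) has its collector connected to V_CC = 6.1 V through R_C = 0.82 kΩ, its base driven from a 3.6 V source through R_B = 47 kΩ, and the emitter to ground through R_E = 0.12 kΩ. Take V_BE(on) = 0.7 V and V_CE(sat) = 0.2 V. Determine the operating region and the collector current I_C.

Assume active. Base-emitter loop: I_B = (V_BB − V_BE)/(R_B + (β+1)R_E) = (3.6 − 0.7)/(47 + 51×0.12) = 0.0546 mA.
I_C = β·I_B = 50×0.0546 = 2.73 mA.
V_CE = V_CC − I_C·R_C − I_E·R_E = 6.1 − 2.73×0.82 − 2.78×0.12 = 3.53 V > V_CE(sat), so the active-region assumption holds.

active; I_C ≈ 2.7 mA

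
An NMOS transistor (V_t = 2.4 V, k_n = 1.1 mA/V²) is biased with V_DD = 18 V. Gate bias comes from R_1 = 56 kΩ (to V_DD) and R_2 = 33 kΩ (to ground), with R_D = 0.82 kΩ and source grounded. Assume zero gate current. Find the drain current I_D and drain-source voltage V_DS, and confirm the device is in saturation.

V_G = V_DD·R_2/(R_1+R_2) = 18×33/89 = 6.67 V. With the source grounded, V_GS = V_G = 6.67 V.
Assume saturation: I_D = (k_n/2)(V_GS − V_t)² = (1.1/2)×(6.67 − 2.4)² = 0.55×4.27² = 10 mA.
V_DS = V_DD − I_D·R_D = 18 − 10×0.82 = 9.76 V.
Saturation requires V_DS ≥ V_GS − V_t = 4.27 V; 9.76 ≥ 4.27 ✓.

I_D ≈ 10 mA, V_DS ≈ 9.8 V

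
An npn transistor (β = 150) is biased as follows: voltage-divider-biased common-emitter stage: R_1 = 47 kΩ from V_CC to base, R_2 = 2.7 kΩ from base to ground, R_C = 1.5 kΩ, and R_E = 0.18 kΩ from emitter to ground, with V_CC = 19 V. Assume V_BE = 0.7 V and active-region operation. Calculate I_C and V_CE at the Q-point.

I_C ≈ 1.7 mA, V_CE ≈ 16 V

Thevenize the base divider: V_Th = V_CC·R_2/(R_1+R_2) = 19×2.7/49.7 = 1.03 V, R_Th = R_1‖R_2 = 2.55 kΩ.
Base-emitter loop: V_Th = I_B·R_Th + V_BE + (β+1)I_B·R_E, so I_B = (1.03 − 0.7) / (2.55 + 151×0.18) = 0.0112 mA.
I_C = β·I_B = 150×0.0112 = 1.68 mA, and I_E = (β+1)I_B = 1.69 mA.
V_CE = V_CC − I_C·R_C − I_E·R_E = 19 − 1.68×1.5 − 1.69×0.18 = 16.2 V.
V_CE = 16.2 V > 0.2 V confirms active-region operation.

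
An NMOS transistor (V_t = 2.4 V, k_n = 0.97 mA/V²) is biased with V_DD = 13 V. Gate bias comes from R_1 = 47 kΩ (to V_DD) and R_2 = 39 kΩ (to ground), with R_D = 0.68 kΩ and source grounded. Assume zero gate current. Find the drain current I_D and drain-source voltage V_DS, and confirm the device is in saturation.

V_G = V_DD·R_2/(R_1+R_2) = 13×39/86 = 5.9 V. With the source grounded, V_GS = V_G = 5.9 V.
Assume saturation: I_D = (k_n/2)(V_GS − V_t)² = (0.97/2)×(5.9 − 2.4)² = 0.485×3.5² = 5.93 mA.
V_DS = V_DD − I_D·R_D = 13 − 5.93×0.68 = 8.97 V.
Saturation requires V_DS ≥ V_GS − V_t = 3.5 V; 8.97 ≥ 3.5 ✓.

I_D ≈ 5.9 mA, V_DS ≈ 9 V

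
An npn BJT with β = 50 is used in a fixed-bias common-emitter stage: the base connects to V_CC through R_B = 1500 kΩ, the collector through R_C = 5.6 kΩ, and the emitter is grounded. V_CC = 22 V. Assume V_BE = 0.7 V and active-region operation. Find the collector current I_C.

I_C ≈ 0.71 mA

Base loop: V_CC = I_B·R_B + V_BE, so I_B = (22 − 0.7)/1500 kΩ = 0.0142 mA.
In the active region I_C = β·I_B = 50 × 0.0142 = 0.71 mA.
Collector loop: V_CE = V_CC − I_C·R_C = 22 − 0.71×5.6 = 18 V.
Since V_CE = 18 V > V_CE(sat) ≈ 0.2 V, the transistor is in the active region as assumed.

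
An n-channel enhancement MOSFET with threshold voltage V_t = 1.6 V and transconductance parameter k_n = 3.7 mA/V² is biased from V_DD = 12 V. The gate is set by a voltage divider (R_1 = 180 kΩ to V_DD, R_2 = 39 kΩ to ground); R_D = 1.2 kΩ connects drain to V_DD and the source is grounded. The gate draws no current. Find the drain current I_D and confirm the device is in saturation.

V_G = V_DD·R_2/(R_1+R_2) = 12×39/219 = 2.14 V. With the source grounded, V_GS = V_G = 2.14 V.
Assume saturation: I_D = (k_n/2)(V_GS − V_t)² = (3.7/2)×(2.14 − 1.6)² = 1.85×0.537² = 0.533 mA.
V_DS = V_DD − I_D·R_D = 12 − 0.533×1.2 = 11.4 V.
Saturation requires V_DS ≥ V_GS − V_t = 0.537 V; 11.4 ≥ 0.537 ✓.

I_D ≈ 0.53 mA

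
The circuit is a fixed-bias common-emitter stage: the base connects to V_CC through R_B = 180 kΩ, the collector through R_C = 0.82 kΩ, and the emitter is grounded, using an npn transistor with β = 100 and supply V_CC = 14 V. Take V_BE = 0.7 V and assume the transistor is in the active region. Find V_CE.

Base loop: V_CC = I_B·R_B + V_BE, so I_B = (14 − 0.7)/180 kΩ = 0.0739 mA.
In the active region I_C = β·I_B = 100 × 0.0739 = 7.39 mA.
Collector loop: V_CE = V_CC − I_C·R_C = 14 − 7.39×0.82 = 7.94 V.
Since V_CE = 7.94 V > V_CE(sat) ≈ 0.2 V, the transistor is in the active region as assumed.

V_CE ≈ 7.9 V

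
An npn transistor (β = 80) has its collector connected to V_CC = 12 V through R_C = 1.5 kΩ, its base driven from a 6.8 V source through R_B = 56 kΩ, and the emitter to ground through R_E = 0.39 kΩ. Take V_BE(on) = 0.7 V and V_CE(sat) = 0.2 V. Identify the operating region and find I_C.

active; I_C ≈ 5.6 mA

Assume active. Base-emitter loop: I_B = (V_BB − V_BE)/(R_B + (β+1)R_E) = (6.8 − 0.7)/(56 + 81×0.39) = 0.0696 mA.
I_C = β·I_B = 80×0.0696 = 5.57 mA.
V_CE = V_CC − I_C·R_C − I_E·R_E = 12 − 5.57×1.5 − 5.64×0.39 = 1.44 V > V_CE(sat), so the active-region assumption holds.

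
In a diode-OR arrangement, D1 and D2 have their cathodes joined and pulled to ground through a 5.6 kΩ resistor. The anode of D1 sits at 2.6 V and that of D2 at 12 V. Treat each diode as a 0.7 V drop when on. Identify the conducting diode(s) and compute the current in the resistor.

Only D2 conducts; I_R ≈ 2 mA

Assume both conduct. Then node N would need to be at both 2.6−0.7 = 1.9 V and 12−0.7 = 11.3 V, which is impossible.
Assume only D2 conducts: V_N = 12 − 0.7 = 11.3 V, so I_R = 11.3/5.6 = 2.02 mA.
Check D1: its anode-to-cathode voltage is 2.6 − 11.3 = -8.7 V < 0.7 V, so it is off. The assumption is consistent.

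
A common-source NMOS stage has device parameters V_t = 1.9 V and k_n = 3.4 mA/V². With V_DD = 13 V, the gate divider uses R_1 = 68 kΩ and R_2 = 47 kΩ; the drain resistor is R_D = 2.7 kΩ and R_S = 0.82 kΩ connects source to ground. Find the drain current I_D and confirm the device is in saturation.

V_G = V_DD·R_2/(R_1+R_2) = 13×47/115 = 5.31 V.
Assume saturation: I_D = (k_n/2)(V_GS − V_t)² with V_GS = V_G − I_D·R_S = 5.31 − 0.82·I_D.
Substituting gives 1.14·I_D² − 10.5·I_D + 19.8 = 0, with roots I_D = 2.64 or 6.56 mA.
The root I_D = 6.56 mA gives V_GS = -0.064 V ≤ V_t, so take I_D = 2.64 mA.
Then V_GS = 3.15 V and V_DS = V_DD − I_D(R_D+R_S) = 13 − 2.64×3.52 = 3.7 V.
Saturation requires V_DS ≥ V_GS − V_t = 1.25 V; 3.7 ≥ 1.25 ✓.

I_D ≈ 2.6 mA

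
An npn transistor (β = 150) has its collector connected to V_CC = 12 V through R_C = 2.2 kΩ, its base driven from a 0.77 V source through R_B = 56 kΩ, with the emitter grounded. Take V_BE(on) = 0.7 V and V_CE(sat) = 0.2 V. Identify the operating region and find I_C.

active; I_C ≈ 0.19 mA

Assume active. Base-emitter loop: I_B = (V_BB − V_BE)/R_B = (0.77 − 0.7)/56 = 0.00125 mA.
I_C = β·I_B = 150×0.00125 = 0.188 mA.
V_CE = V_CC − I_C·R_C = 12 − 0.188×2.2 = 11.6 V > V_CE(sat), so the active-region assumption holds.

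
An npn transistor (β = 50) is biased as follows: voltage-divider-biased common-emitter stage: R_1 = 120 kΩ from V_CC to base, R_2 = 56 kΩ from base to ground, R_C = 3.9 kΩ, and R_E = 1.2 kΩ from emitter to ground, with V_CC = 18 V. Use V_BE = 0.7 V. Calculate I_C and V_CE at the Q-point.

I_C ≈ 2.5 mA, V_CE ≈ 5 V

Thevenize the base divider: V_Th = V_CC·R_2/(R_1+R_2) = 18×56/176 = 5.73 V, R_Th = R_1‖R_2 = 38.2 kΩ.
Base-emitter loop: V_Th = I_B·R_Th + V_BE + (β+1)I_B·R_E, so I_B = (5.73 − 0.7) / (38.2 + 51×1.2) = 0.0506 mA.
I_C = β·I_B = 50×0.0506 = 2.53 mA, and I_E = (β+1)I_B = 2.58 mA.
V_CE = V_CC − I_C·R_C − I_E·R_E = 18 − 2.53×3.9 − 2.58×1.2 = 5.04 V.
V_CE = 5.04 V > 0.2 V confirms active-region operation.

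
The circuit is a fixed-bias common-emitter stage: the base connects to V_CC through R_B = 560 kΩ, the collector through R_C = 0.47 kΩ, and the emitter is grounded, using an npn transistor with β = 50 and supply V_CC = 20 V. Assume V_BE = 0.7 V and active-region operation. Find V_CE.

Base loop: V_CC = I_B·R_B + V_BE, so I_B = (20 − 0.7)/560 kΩ = 0.0345 mA.
In the active region I_C = β·I_B = 50 × 0.0345 = 1.72 mA.
Collector loop: V_CE = V_CC − I_C·R_C = 20 − 1.72×0.47 = 19.2 V.
Since V_CE = 19.2 V > V_CE(sat) ≈ 0.2 V, the transistor is in the active region as assumed.

V_CE ≈ 19 V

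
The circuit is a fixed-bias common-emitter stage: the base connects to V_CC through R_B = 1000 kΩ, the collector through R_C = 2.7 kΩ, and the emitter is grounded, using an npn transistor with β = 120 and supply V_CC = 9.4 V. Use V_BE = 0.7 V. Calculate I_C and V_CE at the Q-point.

I_C ≈ 1 mA, V_CE ≈ 6.6 V

Base loop: V_CC = I_B·R_B + V_BE, so I_B = (9.4 − 0.7)/1000 kΩ = 0.0087 mA.
In the active region I_C = β·I_B = 120 × 0.0087 = 1.04 mA.
Collector loop: V_CE = V_CC − I_C·R_C = 9.4 − 1.04×2.7 = 6.58 V.
Since V_CE = 6.58 V > V_CE(sat) ≈ 0.2 V, the transistor is in the active region as assumed.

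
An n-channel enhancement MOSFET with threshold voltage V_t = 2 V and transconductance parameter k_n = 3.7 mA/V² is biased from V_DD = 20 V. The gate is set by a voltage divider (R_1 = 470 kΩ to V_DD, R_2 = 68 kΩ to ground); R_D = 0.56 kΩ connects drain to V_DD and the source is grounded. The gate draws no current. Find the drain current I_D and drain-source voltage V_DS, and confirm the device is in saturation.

V_G = V_DD·R_2/(R_1+R_2) = 20×68/538 = 2.53 V. With the source grounded, V_GS = V_G = 2.53 V.
Assume saturation: I_D = (k_n/2)(V_GS − V_t)² = (3.7/2)×(2.53 − 2)² = 1.85×0.528² = 0.516 mA.
V_DS = V_DD − I_D·R_D = 20 − 0.516×0.56 = 19.7 V.
Saturation requires V_DS ≥ V_GS − V_t = 0.528 V; 19.7 ≥ 0.528 ✓.

I_D ≈ 0.52 mA, V_DS ≈ 20 V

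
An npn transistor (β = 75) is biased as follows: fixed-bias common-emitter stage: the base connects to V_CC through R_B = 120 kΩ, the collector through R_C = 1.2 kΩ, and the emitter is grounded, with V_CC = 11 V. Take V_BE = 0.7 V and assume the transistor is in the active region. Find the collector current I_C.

Base loop: V_CC = I_B·R_B + V_BE, so I_B = (11 − 0.7)/120 kΩ = 0.0858 mA.
In the active region I_C = β·I_B = 75 × 0.0858 = 6.44 mA.
Collector loop: V_CE = V_CC − I_C·R_C = 11 − 6.44×1.2 = 3.27 V.
Since V_CE = 3.27 V > V_CE(sat) ≈ 0.2 V, the transistor is in the active region as assumed.

I_C ≈ 6.4 mA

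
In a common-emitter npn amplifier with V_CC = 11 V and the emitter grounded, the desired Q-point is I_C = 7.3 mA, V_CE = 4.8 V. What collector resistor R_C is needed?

R_C ≈ 0.85 kΩ

Collector loop: V_CC = I_C·R_C + V_CE.
R_C = (V_CC − V_CE)/I_C = (11 − 4.8)/7.3 = 0.849 kΩ.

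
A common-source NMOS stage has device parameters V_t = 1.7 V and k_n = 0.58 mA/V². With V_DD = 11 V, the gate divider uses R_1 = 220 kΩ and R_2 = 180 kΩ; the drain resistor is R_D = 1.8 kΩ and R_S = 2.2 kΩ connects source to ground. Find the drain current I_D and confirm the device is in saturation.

V_G = V_DD·R_2/(R_1+R_2) = 11×180/400 = 4.95 V.
Assume saturation: I_D = (k_n/2)(V_GS − V_t)² with V_GS = V_G − I_D·R_S = 4.95 − 2.2·I_D.
Substituting gives 1.4·I_D² − 5.15·I_D + 3.06 = 0, with roots I_D = 0.748 or 2.92 mA.
The root I_D = 2.92 mA gives V_GS = -1.47 V ≤ V_t, so take I_D = 0.748 mA.
Then V_GS = 3.31 V and V_DS = V_DD − I_D(R_D+R_S) = 11 − 0.748×4 = 8.01 V.
Saturation requires V_DS ≥ V_GS − V_t = 1.61 V; 8.01 ≥ 1.61 ✓.

I_D ≈ 0.75 mA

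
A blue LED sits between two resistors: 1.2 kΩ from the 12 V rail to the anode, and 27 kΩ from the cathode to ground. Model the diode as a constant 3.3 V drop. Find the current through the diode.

I ≈ 0.31 mA

The two resistors are in series with the diode, so KVL gives 12 = I·1.2 + 3.3 + I·27.
I = (12 − 3.3) / (1.2 + 27) kΩ = 8.7 / 28.2 = 0.309 mA.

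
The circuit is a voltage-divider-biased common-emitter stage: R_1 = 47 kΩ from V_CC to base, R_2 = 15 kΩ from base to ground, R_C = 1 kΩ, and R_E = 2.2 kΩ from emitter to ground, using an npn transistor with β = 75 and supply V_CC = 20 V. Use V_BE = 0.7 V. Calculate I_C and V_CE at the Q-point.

Thevenize the base divider: V_Th = V_CC·R_2/(R_1+R_2) = 20×15/62 = 4.84 V, R_Th = R_1‖R_2 = 11.4 kΩ.
Base-emitter loop: V_Th = I_B·R_Th + V_BE + (β+1)I_B·R_E, so I_B = (4.84 − 0.7) / (11.4 + 76×2.2) = 0.0232 mA.
I_C = β·I_B = 75×0.0232 = 1.74 mA, and I_E = (β+1)I_B = 1.76 mA.
V_CE = V_CC − I_C·R_C − I_E·R_E = 20 − 1.74×1 − 1.76×2.2 = 14.4 V.
V_CE = 14.4 V > 0.2 V confirms active-region operation.

I_C ≈ 1.7 mA, V_CE ≈ 14 V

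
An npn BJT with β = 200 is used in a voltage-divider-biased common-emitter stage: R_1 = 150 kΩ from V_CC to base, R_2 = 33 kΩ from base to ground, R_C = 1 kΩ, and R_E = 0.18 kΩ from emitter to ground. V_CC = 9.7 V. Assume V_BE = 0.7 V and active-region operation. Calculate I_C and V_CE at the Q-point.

I_C ≈ 3.3 mA, V_CE ≈ 5.8 V

Thevenize the base divider: V_Th = V_CC·R_2/(R_1+R_2) = 9.7×33/183 = 1.75 V, R_Th = R_1‖R_2 = 27 kΩ.
Base-emitter loop: V_Th = I_B·R_Th + V_BE + (β+1)I_B·R_E, so I_B = (1.75 − 0.7) / (27 + 201×0.18) = 0.0166 mA.
I_C = β·I_B = 200×0.0166 = 3.32 mA, and I_E = (β+1)I_B = 3.34 mA.
V_CE = V_CC − I_C·R_C − I_E·R_E = 9.7 − 3.32×1 − 3.34×0.18 = 5.78 V.
V_CE = 5.78 V > 0.2 V confirms active-region operation.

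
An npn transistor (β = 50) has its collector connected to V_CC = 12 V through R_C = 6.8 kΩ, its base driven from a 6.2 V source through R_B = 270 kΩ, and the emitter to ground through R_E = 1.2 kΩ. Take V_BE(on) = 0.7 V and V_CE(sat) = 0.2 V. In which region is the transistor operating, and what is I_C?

Assume active. Base-emitter loop: I_B = (V_BB − V_BE)/(R_B + (β+1)R_E) = (6.2 − 0.7)/(270 + 51×1.2) = 0.0166 mA.
I_C = β·I_B = 50×0.0166 = 0.83 mA.
V_CE = V_CC − I_C·R_C − I_E·R_E = 12 − 0.83×6.8 − 0.847×1.2 = 5.34 V > V_CE(sat), so the active-region assumption holds.

active; I_C ≈ 0.83 mA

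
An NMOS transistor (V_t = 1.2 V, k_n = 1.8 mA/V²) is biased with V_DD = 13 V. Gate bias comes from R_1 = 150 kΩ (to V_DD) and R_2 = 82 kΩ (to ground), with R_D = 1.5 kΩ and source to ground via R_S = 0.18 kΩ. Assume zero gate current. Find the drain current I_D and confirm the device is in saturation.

V_G = V_DD·R_2/(R_1+R_2) = 13×82/232 = 4.59 V.
Assume saturation: I_D = (k_n/2)(V_GS − V_t)² with V_GS = V_G − I_D·R_S = 4.59 − 0.18·I_D.
Substituting gives 0.0292·I_D² − 2.1·I_D + 10.4 = 0, with roots I_D = 5.33 or 66.7 mA.
The root I_D = 66.7 mA gives V_GS = -7.41 V ≤ V_t, so take I_D = 5.33 mA.
Then V_GS = 3.63 V and V_DS = V_DD − I_D(R_D+R_S) = 13 − 5.33×1.68 = 4.04 V.
Saturation requires V_DS ≥ V_GS − V_t = 2.43 V; 4.04 ≥ 2.43 ✓.

I_D ≈ 5.3 mA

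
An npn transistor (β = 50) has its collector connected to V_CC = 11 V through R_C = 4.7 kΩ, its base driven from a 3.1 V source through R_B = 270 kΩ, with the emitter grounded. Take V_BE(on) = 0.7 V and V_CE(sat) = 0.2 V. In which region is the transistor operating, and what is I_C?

Assume active. Base-emitter loop: I_B = (V_BB − V_BE)/R_B = (3.1 − 0.7)/270 = 0.00889 mA.
I_C = β·I_B = 50×0.00889 = 0.444 mA.
V_CE = V_CC − I_C·R_C = 11 − 0.444×4.7 = 8.91 V > V_CE(sat), so the active-region assumption holds.

active; I_C ≈ 0.44 mA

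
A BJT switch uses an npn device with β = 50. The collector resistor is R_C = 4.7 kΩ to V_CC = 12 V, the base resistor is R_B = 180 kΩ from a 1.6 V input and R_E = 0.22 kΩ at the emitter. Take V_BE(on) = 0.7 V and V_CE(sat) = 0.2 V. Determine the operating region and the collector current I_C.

Assume active. Base-emitter loop: I_B = (V_BB − V_BE)/(R_B + (β+1)R_E) = (1.6 − 0.7)/(180 + 51×0.22) = 0.00471 mA.
I_C = β·I_B = 50×0.00471 = 0.235 mA.
V_CE = V_CC − I_C·R_C − I_E·R_E = 12 − 0.235×4.7 − 0.24×0.22 = 10.8 V > V_CE(sat), so the active-region assumption holds.

active; I_C ≈ 0.24 mA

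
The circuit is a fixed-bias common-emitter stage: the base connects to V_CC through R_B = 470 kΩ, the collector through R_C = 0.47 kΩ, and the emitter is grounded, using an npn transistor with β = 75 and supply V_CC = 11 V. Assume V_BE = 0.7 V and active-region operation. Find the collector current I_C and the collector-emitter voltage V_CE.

I_C ≈ 1.6 mA, V_CE ≈ 10 V

Base loop: V_CC = I_B·R_B + V_BE, so I_B = (11 − 0.7)/470 kΩ = 0.0219 mA.
In the active region I_C = β·I_B = 75 × 0.0219 = 1.64 mA.
Collector loop: V_CE = V_CC − I_C·R_C = 11 − 1.64×0.47 = 10.2 V.
Since V_CE = 10.2 V > V_CE(sat) ≈ 0.2 V, the transistor is in the active region as assumed.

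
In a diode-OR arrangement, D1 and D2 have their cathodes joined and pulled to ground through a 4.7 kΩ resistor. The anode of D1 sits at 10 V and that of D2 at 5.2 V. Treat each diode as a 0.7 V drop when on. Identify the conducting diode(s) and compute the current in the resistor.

Assume both conduct. Then node N would need to be at both 10−0.7 = 9.3 V and 5.2−0.7 = 4.5 V, which is impossible.
Assume only D1 conducts: V_N = 10 − 0.7 = 9.3 V, so I_R = 9.3/4.7 = 1.98 mA.
Check D2: its anode-to-cathode voltage is 5.2 − 9.3 = -4.1 V < 0.7 V, so it is off. The assumption is consistent.

Only D1 conducts; I_R ≈ 2 mA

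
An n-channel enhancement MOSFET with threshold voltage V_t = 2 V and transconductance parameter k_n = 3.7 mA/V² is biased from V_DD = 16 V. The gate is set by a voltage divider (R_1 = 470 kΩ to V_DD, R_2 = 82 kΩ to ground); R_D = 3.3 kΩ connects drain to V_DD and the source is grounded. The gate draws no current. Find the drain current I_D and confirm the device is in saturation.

I_D ≈ 0.26 mA

V_G = V_DD·R_2/(R_1+R_2) = 16×82/552 = 2.38 V. With the source grounded, V_GS = V_G = 2.38 V.
Assume saturation: I_D = (k_n/2)(V_GS − V_t)² = (3.7/2)×(2.38 − 2)² = 1.85×0.377² = 0.263 mA.
V_DS = V_DD − I_D·R_D = 16 − 0.263×3.3 = 15.1 V.
Saturation requires V_DS ≥ V_GS − V_t = 0.377 V; 15.1 ≥ 0.377 ✓.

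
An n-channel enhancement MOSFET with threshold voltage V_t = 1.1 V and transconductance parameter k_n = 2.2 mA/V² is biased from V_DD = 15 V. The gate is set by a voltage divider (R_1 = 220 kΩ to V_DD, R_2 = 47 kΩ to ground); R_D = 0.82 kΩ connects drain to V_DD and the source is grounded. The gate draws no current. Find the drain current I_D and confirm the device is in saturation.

I_D ≈ 2.6 mA

V_G = V_DD·R_2/(R_1+R_2) = 15×47/267 = 2.64 V. With the source grounded, V_GS = V_G = 2.64 V.
Assume saturation: I_D = (k_n/2)(V_GS − V_t)² = (2.2/2)×(2.64 − 1.1)² = 1.1×1.54² = 2.61 mA.
V_DS = V_DD − I_D·R_D = 15 − 2.61×0.82 = 12.9 V.
Saturation requires V_DS ≥ V_GS − V_t = 1.54 V; 12.9 ≥ 1.54 ✓.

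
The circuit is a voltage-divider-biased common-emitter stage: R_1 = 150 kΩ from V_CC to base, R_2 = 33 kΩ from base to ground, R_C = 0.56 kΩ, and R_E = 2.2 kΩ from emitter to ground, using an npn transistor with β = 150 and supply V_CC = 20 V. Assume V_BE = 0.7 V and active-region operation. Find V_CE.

V_CE ≈ 17 V

Thevenize the base divider: V_Th = V_CC·R_2/(R_1+R_2) = 20×33/183 = 3.61 V, R_Th = R_1‖R_2 = 27 kΩ.
Base-emitter loop: V_Th = I_B·R_Th + V_BE + (β+1)I_B·R_E, so I_B = (3.61 − 0.7) / (27 + 151×2.2) = 0.00809 mA.
I_C = β·I_B = 150×0.00809 = 1.21 mA, and I_E = (β+1)I_B = 1.22 mA.
V_CE = V_CC − I_C·R_C − I_E·R_E = 20 − 1.21×0.56 − 1.22×2.2 = 16.6 V.
V_CE = 16.6 V > 0.2 V confirms active-region operation.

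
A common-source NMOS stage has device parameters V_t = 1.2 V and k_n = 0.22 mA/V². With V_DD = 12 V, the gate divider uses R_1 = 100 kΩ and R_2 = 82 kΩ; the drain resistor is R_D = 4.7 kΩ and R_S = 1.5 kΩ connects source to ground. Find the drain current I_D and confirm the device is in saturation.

V_G = V_DD·R_2/(R_1+R_2) = 12×82/182 = 5.41 V.
Assume saturation: I_D = (k_n/2)(V_GS − V_t)² with V_GS = V_G − I_D·R_S = 5.41 − 1.5·I_D.
Substituting gives 0.247·I_D² − 2.39·I_D + 1.95 = 0, with roots I_D = 0.899 or 8.75 mA.
The root I_D = 8.75 mA gives V_GS = -7.72 V ≤ V_t, so take I_D = 0.899 mA.
Then V_GS = 4.06 V and V_DS = V_DD − I_D(R_D+R_S) = 12 − 0.899×6.2 = 6.43 V.
Saturation requires V_DS ≥ V_GS − V_t = 2.86 V; 6.43 ≥ 2.86 ✓.

I_D ≈ 0.9 mA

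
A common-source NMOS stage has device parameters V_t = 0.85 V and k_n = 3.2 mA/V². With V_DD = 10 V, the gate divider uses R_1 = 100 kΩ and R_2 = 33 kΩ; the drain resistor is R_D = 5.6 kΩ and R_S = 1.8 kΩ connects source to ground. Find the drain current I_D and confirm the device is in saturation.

V_G = V_DD·R_2/(R_1+R_2) = 10×33/133 = 2.48 V.
Assume saturation: I_D = (k_n/2)(V_GS − V_t)² with V_GS = V_G − I_D·R_S = 2.48 − 1.8·I_D.
Substituting gives 5.18·I_D² − 10.4·I_D + 4.26 = 0, with roots I_D = 0.574 or 1.43 mA.
The root I_D = 1.43 mA gives V_GS = -0.096 V ≤ V_t, so take I_D = 0.574 mA.
Then V_GS = 1.45 V and V_DS = V_DD − I_D(R_D+R_S) = 10 − 0.574×7.4 = 5.76 V.
Saturation requires V_DS ≥ V_GS − V_t = 0.599 V; 5.76 ≥ 0.599 ✓.

I_D ≈ 0.57 mA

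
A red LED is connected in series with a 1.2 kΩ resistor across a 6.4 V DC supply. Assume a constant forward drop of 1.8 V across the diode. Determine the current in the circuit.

I ≈ 3.8 mA

KVL around the loop: 6.4 = V_D + I·R = 1.8 + I × 1.2 kΩ.
So I = (6.4 − 1.8) / 1.2 kΩ = 4.6 / 1.2 = 3.83 mA.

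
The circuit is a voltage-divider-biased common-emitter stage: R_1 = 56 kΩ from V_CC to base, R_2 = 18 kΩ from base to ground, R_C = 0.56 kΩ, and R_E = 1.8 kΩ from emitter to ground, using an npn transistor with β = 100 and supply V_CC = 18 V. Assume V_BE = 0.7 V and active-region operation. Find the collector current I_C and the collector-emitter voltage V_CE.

Thevenize the base divider: V_Th = V_CC·R_2/(R_1+R_2) = 18×18/74 = 4.38 V, R_Th = R_1‖R_2 = 13.6 kΩ.
Base-emitter loop: V_Th = I_B·R_Th + V_BE + (β+1)I_B·R_E, so I_B = (4.38 − 0.7) / (13.6 + 101×1.8) = 0.0188 mA.
I_C = β·I_B = 100×0.0188 = 1.88 mA, and I_E = (β+1)I_B = 1.9 mA.
V_CE = V_CC − I_C·R_C − I_E·R_E = 18 − 1.88×0.56 − 1.9×1.8 = 13.5 V.
V_CE = 13.5 V > 0.2 V confirms active-region operation.

I_C ≈ 1.9 mA, V_CE ≈ 14 V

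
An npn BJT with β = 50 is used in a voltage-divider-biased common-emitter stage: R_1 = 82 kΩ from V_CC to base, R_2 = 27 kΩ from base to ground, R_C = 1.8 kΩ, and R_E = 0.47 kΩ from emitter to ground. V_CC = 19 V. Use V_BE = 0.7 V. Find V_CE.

V_CE ≈ 8.7 V

Thevenize the base divider: V_Th = V_CC·R_2/(R_1+R_2) = 19×27/109 = 4.71 V, R_Th = R_1‖R_2 = 20.3 kΩ.
Base-emitter loop: V_Th = I_B·R_Th + V_BE + (β+1)I_B·R_E, so I_B = (4.71 − 0.7) / (20.3 + 51×0.47) = 0.0905 mA.
I_C = β·I_B = 50×0.0905 = 4.52 mA, and I_E = (β+1)I_B = 4.61 mA.
V_CE = V_CC − I_C·R_C − I_E·R_E = 19 − 4.52×1.8 − 4.61×0.47 = 8.69 V.
V_CE = 8.69 V > 0.2 V confirms active-region operation.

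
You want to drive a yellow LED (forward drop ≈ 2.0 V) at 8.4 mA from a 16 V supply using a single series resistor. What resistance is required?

R ≈ 1.7 kΩ

The resistor drops V_S − V_D = 16 − 2.0 = 14 V at 8.4 mA.
R = 14 V / 8.4 mA = 1.67 kΩ.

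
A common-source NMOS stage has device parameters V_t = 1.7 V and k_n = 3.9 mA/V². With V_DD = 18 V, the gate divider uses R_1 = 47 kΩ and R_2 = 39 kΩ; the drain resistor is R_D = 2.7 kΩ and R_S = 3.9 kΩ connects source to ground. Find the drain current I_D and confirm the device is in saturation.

I_D ≈ 1.4 mA

V_G = V_DD·R_2/(R_1+R_2) = 18×39/86 = 8.16 V.
Assume saturation: I_D = (k_n/2)(V_GS − V_t)² with V_GS = V_G − I_D·R_S = 8.16 − 3.9·I_D.
Substituting gives 29.7·I_D² − 99.3·I_D + 81.4 = 0, with roots I_D = 1.44 or 1.91 mA.
The root I_D = 1.91 mA gives V_GS = 0.71 V ≤ V_t, so take I_D = 1.44 mA.
Then V_GS = 2.56 V and V_DS = V_DD − I_D(R_D+R_S) = 18 − 1.44×6.6 = 8.52 V.
Saturation requires V_DS ≥ V_GS − V_t = 0.858 V; 8.52 ≥ 0.858 ✓.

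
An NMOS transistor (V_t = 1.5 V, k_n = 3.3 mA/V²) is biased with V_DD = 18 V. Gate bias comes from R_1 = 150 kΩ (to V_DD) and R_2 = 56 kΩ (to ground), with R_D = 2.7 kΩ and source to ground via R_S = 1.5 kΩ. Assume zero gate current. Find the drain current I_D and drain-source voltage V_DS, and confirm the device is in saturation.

I_D ≈ 1.6 mA, V_DS ≈ 11 V

V_G = V_DD·R_2/(R_1+R_2) = 18×56/206 = 4.89 V.
Assume saturation: I_D = (k_n/2)(V_GS − V_t)² with V_GS = V_G − I_D·R_S = 4.89 − 1.5·I_D.
Substituting gives 3.71·I_D² − 17.8·I_D + 19 = 0, with roots I_D = 1.6 or 3.19 mA.
The root I_D = 3.19 mA gives V_GS = 0.11 V ≤ V_t, so take I_D = 1.6 mA.
Then V_GS = 2.49 V and V_DS = V_DD − I_D(R_D+R_S) = 18 − 1.6×4.2 = 11.3 V.
Saturation requires V_DS ≥ V_GS − V_t = 0.986 V; 11.3 ≥ 0.986 ✓.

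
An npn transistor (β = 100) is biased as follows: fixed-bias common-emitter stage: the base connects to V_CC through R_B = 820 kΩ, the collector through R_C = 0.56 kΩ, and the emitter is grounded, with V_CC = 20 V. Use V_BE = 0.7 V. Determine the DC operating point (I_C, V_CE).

Base loop: V_CC = I_B·R_B + V_BE, so I_B = (20 − 0.7)/820 kΩ = 0.0235 mA.
In the active region I_C = β·I_B = 100 × 0.0235 = 2.35 mA.
Collector loop: V_CE = V_CC − I_C·R_C = 20 − 2.35×0.56 = 18.7 V.
Since V_CE = 18.7 V > V_CE(sat) ≈ 0.2 V, the transistor is in the active region as assumed.

I_C ≈ 2.4 mA, V_CE ≈ 19 V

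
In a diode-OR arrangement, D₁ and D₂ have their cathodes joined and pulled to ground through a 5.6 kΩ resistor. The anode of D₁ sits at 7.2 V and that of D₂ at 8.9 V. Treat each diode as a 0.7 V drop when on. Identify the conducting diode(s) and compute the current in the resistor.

Only D₂ conducts; I_R ≈ 1.5 mA

Assume both conduct. Then node N would need to be at both 7.2−0.7 = 6.5 V and 8.9−0.7 = 8.2 V, which is impossible.
Assume only D₂ conducts: V_N = 8.9 − 0.7 = 8.2 V, so I_R = 8.2/5.6 = 1.46 mA.
Check D₁: its anode-to-cathode voltage is 7.2 − 8.2 = -1 V < 0.7 V, so it is off. The assumption is consistent.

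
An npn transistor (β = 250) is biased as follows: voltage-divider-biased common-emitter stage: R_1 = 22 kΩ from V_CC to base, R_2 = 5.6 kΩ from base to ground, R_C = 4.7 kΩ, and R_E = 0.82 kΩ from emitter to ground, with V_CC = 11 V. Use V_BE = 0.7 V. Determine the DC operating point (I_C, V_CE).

I_C ≈ 1.8 mA, V_CE ≈ 0.94 V

Thevenize the base divider: V_Th = V_CC·R_2/(R_1+R_2) = 11×5.6/27.6 = 2.23 V, R_Th = R_1‖R_2 = 4.46 kΩ.
Base-emitter loop: V_Th = I_B·R_Th + V_BE + (β+1)I_B·R_E, so I_B = (2.23 − 0.7) / (4.46 + 251×0.82) = 0.00728 mA.
I_C = β·I_B = 250×0.00728 = 1.82 mA, and I_E = (β+1)I_B = 1.83 mA.
V_CE = V_CC − I_C·R_C − I_E·R_E = 11 − 1.82×4.7 − 1.83×0.82 = 0.941 V.
V_CE = 0.941 V > 0.2 V confirms active-region operation.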